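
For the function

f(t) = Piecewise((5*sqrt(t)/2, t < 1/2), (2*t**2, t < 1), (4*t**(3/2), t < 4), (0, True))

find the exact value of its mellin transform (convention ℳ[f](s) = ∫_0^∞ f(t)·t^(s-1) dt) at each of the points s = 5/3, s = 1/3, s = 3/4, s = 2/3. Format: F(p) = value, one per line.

breakpoints 1/2, 1: one integral from each of the 3 segments
[0, 1/2) adds the kernel integral of 5*sqrt(t)/2
segment [1/2, 1) carries 2*t**2; integrate it
[1, 4) adds the kernel integral of 4*t**(3/2)

F(5/3) = -150/209 + 15*2**(5/6)/104 + 135111*2**(1/3)/1672
F(1/3) = -102/77 + 3*2**(1/6)/2 + 5343*2**(2/3)/308
F(3/4) = -104/99 - 2**(1/4)/11 + 2**(3/4)/2 + 256*sqrt(2)/9
F(2/3) = -57/52 + 15*2**(5/6)/28 + 12249*2**(1/3)/416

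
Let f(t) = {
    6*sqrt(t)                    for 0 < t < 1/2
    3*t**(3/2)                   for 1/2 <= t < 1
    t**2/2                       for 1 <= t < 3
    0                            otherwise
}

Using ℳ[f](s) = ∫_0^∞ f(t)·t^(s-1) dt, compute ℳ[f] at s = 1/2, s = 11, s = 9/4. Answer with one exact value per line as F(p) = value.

linearity at 1/2, 1 turns ℳ[f](s) into 3 summed integrals
the [0, 1/2) slice contributes ∫ 6*sqrt(t)·t^(s-1) dt
piece [1/2, 1): integrate 3*t**(3/2) against the kernel
∫ t**2/2·t^(s-1) over [1, 3)

F(1/2) = 9*sqrt(3)/5 + 157/40
F(11) = 231*sqrt(2)/2355200 + 19929103/325
F(9/4) = 49*2**(1/4)/220 + 58/85 + 162*3**(1/4)/17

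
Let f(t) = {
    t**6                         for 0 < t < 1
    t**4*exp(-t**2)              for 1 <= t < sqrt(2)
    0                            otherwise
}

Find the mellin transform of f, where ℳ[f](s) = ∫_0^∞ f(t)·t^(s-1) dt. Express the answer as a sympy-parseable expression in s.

remove the power substitution first: t**3 on [0, 1); t**2*exp(-t) on [1, 2)
remove the shared t-power first: t on [0, 1); exp(-t) on [1, 2)
slice at 1, transform all 2 pieces, and sum them
on [0, 1) integrate f = t**6 against the kernel
between 1 and sqrt(2) the integrand is t**4*exp(-t**2)·t^(s-1)

((s + 6)*uppergamma(s/2 + 2, 1) - (s + 6)*uppergamma(s/2 + 2, 2) + 2)/(2*(s + 6))
  Re(s) > -6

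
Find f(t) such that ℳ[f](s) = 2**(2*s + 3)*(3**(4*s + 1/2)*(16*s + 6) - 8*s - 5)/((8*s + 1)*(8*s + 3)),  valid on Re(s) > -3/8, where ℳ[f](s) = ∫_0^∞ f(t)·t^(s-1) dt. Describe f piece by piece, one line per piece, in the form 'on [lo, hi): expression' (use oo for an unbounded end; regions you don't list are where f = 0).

strip the power substitution: 2**(1/4)*t**(3/4)/2 on [0, 2); 2**(3/4)*t**(1/4) on [2, 18)
strip the common scale on t: t**(3/4) on [0, 1); 2*t**(1/4) on [1, 9)
undo the power substitution: t**(3/2) on [0, 1); 2*sqrt(t) on [1, 3)
along the cuts 4, ℳ[f](s) splits into 2 integrals
∫ 2**(1/4)*t**(3/8)/2·t^(s-1) over [0, 4)
for t in [4, 324): the term is ∫ 2**(3/4)*t**(1/8)·t^(s-1)

on [0, 4): 2**(1/4)*t**(3/8)/2
on [4, 324): 2**(3/4)*t**(1/8)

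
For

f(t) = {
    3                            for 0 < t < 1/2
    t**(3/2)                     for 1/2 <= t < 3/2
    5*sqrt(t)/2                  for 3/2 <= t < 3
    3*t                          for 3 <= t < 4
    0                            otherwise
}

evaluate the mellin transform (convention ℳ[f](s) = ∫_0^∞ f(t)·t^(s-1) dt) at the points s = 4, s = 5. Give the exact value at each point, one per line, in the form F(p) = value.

F(4) = -63*sqrt(6)/88 - sqrt(2)/352 + 45*sqrt(3) + 149967/320
F(5) = -243*sqrt(6)/286 - sqrt(2)/832 + 1215*sqrt(3)/11 + 269363/160

decompose at 1/2, 3/2, 3; ℳ[f](s) sums the 4 pieces' integrals
on [0, 1/2): add ∫ 3·t^(s-1) dt
[1/2, 3/2) adds the kernel integral of t**(3/2)
∫ 5*sqrt(t)/2·t^(s-1) over [3/2, 3)
piece [3, 4): integrate 3*t against the kernel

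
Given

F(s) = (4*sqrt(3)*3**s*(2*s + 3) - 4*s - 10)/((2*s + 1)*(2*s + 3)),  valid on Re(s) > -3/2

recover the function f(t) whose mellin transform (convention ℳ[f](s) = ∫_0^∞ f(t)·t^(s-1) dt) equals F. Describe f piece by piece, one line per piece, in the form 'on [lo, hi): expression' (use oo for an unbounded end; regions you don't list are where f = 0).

linearity at 1 turns ℳ[f](s) into 2 summed integrals
the [0, 1) slice contributes ∫ t**(3/2)·t^(s-1) dt
piece [1, 3): integrate 2*sqrt(t) against the kernel

on [0, 1): t**(3/2)
on [1, 3): 2*sqrt(t)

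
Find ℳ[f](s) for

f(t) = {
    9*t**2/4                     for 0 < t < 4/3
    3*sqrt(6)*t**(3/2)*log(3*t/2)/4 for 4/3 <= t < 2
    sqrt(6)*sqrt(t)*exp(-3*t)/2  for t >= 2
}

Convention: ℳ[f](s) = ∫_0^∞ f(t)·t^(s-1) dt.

(2/3)**s*6**(1/2 - s)*(-4*12**(s + 1/2)*(s + 2)*(2*s + 1)*log(2) - 8*12**(s + 1/2)*(s + 2)*log(2) + 8*12**(s + 1/2)*(s + 2) + 2*12**(s + 1/2)*sqrt(2)*(8*s + (2*s + 1)**2 + 8) + 6*18**(s + 1/2)*(s + 2)*(2*s + 1)*log(3) - 12*18**(s + 1/2)*(s + 2) + 12*18**(s + 1/2)*(s + 2)*log(3) + 3**(s + 1/2)*(s + 2)*(8*s + (2*s + 1)**2 + 8)*uppergamma(s + 1/2, 6))/(6*(s + 2)*(8*s + (2*s + 1)**2 + 8))
  Re(s) > -2

undo the common scale on t: t**2 on [0, 2); t**(3/2)*log(t) on [2, 3); sqrt(t)*exp(-2*t) on [3, ∞)
back out the shared t-power: t**(3/2) on [0, 2); t*log(t) on [2, 3); exp(-2*t) on [3, ∞)
along the cuts 4/3, 2, ℳ[f](s) splits into 3 integrals
on [0, 4/3) integrate f = 9*t**2/4 against the kernel
the [4/3, 2) slice contributes ∫ 3*sqrt(6)*t**(3/2)*log(3*t/2)/4·t^(s-1) dt
piece [2, ∞): integrate sqrt(6)*sqrt(t)*exp(-3*t)/2 against the kernel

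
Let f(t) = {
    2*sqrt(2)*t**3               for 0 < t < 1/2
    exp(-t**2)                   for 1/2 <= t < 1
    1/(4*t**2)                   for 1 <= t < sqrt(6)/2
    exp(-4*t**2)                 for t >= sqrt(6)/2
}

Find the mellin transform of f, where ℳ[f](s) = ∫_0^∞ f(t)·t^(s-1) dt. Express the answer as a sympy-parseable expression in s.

(sqrt(6)/12)**s*(-6*2**s*6**(s/2)*(s - 2)*(s + 3)*uppergamma(s/2, 1) + 6*6**(s/2)*(s - 2)*(s + 3)*uppergamma(s/2, 6) + 3*sqrt(2)*6**(s/2)*(s - 2) + 2*6**s*(s + 3) + 6*(2*sqrt(6))**s*(s - 2)*(s + 3)*uppergamma(s/2, 1/4) - 3*(2*sqrt(6))**s*(s + 3))/(12*(s - 2)*(s + 3))
  Re(s) > -3

remove the power substitution first: 2*sqrt(2)*t**(3/2) on [0, 1/4); exp(-t) on [1/4, 1); 1/(4*t) on [1, 3/2); …
the common scale on t comes off first: t**(3/2) on [0, 1/2); exp(-t/2) on [1/2, 2); 1/(2*t) on [2, 3); …
the 4 pieces separated at 1/2, 1, sqrt(6)/2 each add one integral
the [0, 1/2) slice contributes ∫ 2*sqrt(2)*t**3·t^(s-1) dt
∫ over [1/2, 1) of exp(-t**2)·t^(s-1) joins the sum
segment [1, sqrt(6)/2) carries 1/(4*t**2); integrate it
segment sqrt(6)/2 to ∞ holds exp(-4*t**2); add its integral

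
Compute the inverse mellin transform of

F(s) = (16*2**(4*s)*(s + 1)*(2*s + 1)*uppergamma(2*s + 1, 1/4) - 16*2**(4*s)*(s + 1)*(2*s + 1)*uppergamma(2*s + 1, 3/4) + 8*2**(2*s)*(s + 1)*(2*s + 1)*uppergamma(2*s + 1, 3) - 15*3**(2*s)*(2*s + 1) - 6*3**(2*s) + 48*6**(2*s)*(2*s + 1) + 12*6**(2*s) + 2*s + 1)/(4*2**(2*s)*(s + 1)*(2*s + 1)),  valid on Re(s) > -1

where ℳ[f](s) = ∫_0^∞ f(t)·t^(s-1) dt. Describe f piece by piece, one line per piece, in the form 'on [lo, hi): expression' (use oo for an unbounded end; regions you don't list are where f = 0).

on [0, 1/4): t
on [1/4, 9/4): sqrt(t)*exp(-sqrt(t)/2)
on [9/4, 9): sqrt(t)*(sqrt(t) + 1)
on [9, oo): sqrt(t)*exp(-sqrt(t))

back out the shared t-power: sqrt(t) on [0, 1/4); exp(-sqrt(t)/2) on [1/4, 9/4); sqrt(t) + 1 on [9/4, 9); …
peel off the power substitution: t on [0, 1/2); exp(-t/2) on [1/2, 3/2); t + 1 on [3/2, 3); …
breakpoints 1/4, 9/4, 9: one integral from each of the 4 segments
segment 0 to 1/4 holds t; add its integral
over [1/4, 9/4), the kernel integral of sqrt(t)*exp(-sqrt(t)/2) enters the sum
∫ sqrt(t)*(sqrt(t) + 1)·t^(s-1) over [9/4, 9)
piece [9, ∞): integrate sqrt(t)*exp(-sqrt(t)) against the kernel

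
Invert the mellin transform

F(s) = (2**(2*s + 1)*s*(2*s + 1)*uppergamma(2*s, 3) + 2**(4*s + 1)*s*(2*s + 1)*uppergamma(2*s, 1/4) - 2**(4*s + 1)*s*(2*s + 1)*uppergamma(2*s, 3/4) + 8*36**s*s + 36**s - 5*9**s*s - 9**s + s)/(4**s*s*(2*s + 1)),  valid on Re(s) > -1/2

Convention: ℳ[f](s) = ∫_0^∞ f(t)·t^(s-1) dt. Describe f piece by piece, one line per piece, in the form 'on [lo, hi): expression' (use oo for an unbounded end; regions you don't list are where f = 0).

peel off the power substitution: t on [0, 1/2); exp(-t/2) on [1/2, 3/2); t + 1 on [3/2, 3); …
the 4 pieces separated at 1/4, 9/4, 9 each add one integral
the [0, 1/4) slice contributes ∫ sqrt(t)·t^(s-1) dt
the [1/4, 9/4) slice contributes ∫ exp(-sqrt(t)/2)·t^(s-1) dt
∫ over [9/4, 9) of (sqrt(t) + 1)·t^(s-1) joins the sum
on [9, ∞) integrate f = exp(-sqrt(t)) against the kernel

on [0, 1/4): sqrt(t)
on [1/4, 9/4): exp(-sqrt(t)/2)
on [9/4, 9): sqrt(t) + 1
on [9, oo): exp(-sqrt(t))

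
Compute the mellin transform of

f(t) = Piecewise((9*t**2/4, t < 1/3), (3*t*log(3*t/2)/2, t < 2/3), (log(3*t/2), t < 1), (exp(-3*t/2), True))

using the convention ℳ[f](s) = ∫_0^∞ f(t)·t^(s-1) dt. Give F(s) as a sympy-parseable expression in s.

peel off the common scale on t: t**2 on [0, 1/2); t*log(t) on [1/2, 1); log(t) on [1, 3/2); …
slice at 1/3, 2/3, 1, transform all 4 pieces, and sum them
between 0 and 1/3 the integrand is 9*t**2/4·t^(s-1)
segment 1/3 to 2/3 holds 3*t*log(3*t/2)/2; add its integral
on [2/3, 1) integrate f = log(3*t/2) against the kernel
the [1, ∞) slice contributes ∫ exp(-3*t/2)·t^(s-1) dt

(4*2**s*s**2*(s + 2)*(s**2 + 2*s + 1)*uppergamma(s, 3/2) - 4*2**s*s**2*(s + 2) + 4*2**s*(s + 2)*(s**2 + 2*s + 1) + 3**s*s*(s + 2)*(-4*log(2) + 4*log(3))*(s**2 + 2*s + 1) - 4*3**s*(s + 2)*(s**2 + 2*s + 1) + s**3*(s + 2)*log(4) + s**2*(s + 2)*log(4) + 2*s**2*(s + 2) + s**2*(s**2 + 2*s + 1))/(4*3**s*s**2*(s + 2)*(s**2 + 2*s + 1))
  Re(s) > -2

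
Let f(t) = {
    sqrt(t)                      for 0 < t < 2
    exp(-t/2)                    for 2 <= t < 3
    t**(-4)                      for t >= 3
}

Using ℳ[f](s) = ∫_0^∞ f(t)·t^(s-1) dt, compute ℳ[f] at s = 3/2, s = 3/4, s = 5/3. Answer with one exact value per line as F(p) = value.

f breaks at 2, 3 into 3 integrals to sum
the [0, 2) slice contributes ∫ sqrt(t)·t^(s-1) dt
piece [2, 3): integrate exp(-t/2) against the kernel
over [3, ∞), the kernel integral of t**(-4) enters the sum

F(3/2) = -2*sqrt(3)*exp(-3/2) - sqrt(2)*sqrt(pi)*erfc(sqrt(6)/2) + 2*sqrt(3)/135 + sqrt(2)*sqrt(pi)*erfc(1) + 2*sqrt(2)*exp(-1) + 2
F(3/4) = -2**(3/4)*uppergamma(3/4, 3/2) + 4*3**(3/4)/1053 + 2**(3/4)*uppergamma(3/4, 1) + 8*2**(1/4)/5
F(5/3) = -2*2**(2/3)*uppergamma(5/3, 3/2) + 3**(2/3)/63 + 2*2**(2/3)*uppergamma(5/3, 1) + 24*2**(1/6)/13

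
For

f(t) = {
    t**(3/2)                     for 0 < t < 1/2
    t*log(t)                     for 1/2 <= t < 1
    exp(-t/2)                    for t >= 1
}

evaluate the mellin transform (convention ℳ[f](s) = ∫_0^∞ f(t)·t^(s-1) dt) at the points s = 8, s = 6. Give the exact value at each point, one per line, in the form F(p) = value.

F(8) = -511/41472 + sqrt(2)/9728 + log(2)/4608 + 2127246*exp(-1/2)
F(6) = -127/6272 + sqrt(2)/1920 + log(2)/896 + 12662*exp(-1/2)

slice at 1/2, 1, transform all 3 pieces, and sum them
piece [0, 1/2): integrate t**(3/2) against the kernel
the [1/2, 1) slice contributes ∫ t*log(t)·t^(s-1) dt
piece [1, ∞): integrate exp(-t/2) against the kernel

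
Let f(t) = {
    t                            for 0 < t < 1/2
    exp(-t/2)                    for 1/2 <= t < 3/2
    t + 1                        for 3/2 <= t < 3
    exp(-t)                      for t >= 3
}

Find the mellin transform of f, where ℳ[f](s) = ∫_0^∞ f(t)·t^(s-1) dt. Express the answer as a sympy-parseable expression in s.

(2*2**s*s*(s + 1)*uppergamma(s, 3) - 5*3**s*s - 2*3**s + 2*4**s*s*(s + 1)*uppergamma(s, 1/4) - 2*4**s*s*(s + 1)*uppergamma(s, 3/4) + 8*6**s*s + 2*6**s + s)/(2*2**s*s*(s + 1))
  Re(s) > -1

linearity at 1/2, 3/2, 3 turns ℳ[f](s) into 4 summed integrals
the [0, 1/2) slice contributes ∫ t·t^(s-1) dt
segment 1/2 to 3/2 holds exp(-t/2); add its integral
on [3/2, 3): add ∫ (t + 1)·t^(s-1) dt
piece [3, ∞): integrate exp(-t) against the kernel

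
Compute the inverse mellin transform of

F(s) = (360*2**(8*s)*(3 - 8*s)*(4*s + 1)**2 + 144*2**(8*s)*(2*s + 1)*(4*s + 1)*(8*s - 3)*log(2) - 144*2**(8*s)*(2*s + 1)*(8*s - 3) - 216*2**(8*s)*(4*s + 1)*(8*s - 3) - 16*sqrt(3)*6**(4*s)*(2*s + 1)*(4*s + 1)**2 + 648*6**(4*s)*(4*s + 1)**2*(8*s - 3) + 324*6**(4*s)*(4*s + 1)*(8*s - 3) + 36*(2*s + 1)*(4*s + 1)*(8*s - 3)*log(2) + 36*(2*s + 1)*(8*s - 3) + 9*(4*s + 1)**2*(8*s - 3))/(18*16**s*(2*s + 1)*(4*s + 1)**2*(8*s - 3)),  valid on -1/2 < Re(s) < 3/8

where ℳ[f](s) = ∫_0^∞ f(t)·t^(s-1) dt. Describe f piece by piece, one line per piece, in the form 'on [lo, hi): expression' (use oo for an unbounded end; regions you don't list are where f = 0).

on [0, 1/16): sqrt(t)
on [1/16, 16): t**(1/4)*log(t**(1/4))
on [16, 81): t**(1/4)*(t**(1/4) + 3)
on [81, oo): t**(-3/8)

invert the power substitution to get t on [0, 1/4); sqrt(t)*log(sqrt(t)) on [1/4, 4); sqrt(t)*(sqrt(t) + 3) on [4, 9); …
undo the shared t-power: sqrt(t) on [0, 1/4); log(sqrt(t)) on [1/4, 4); sqrt(t) + 3 on [4, 9); …
undo the power substitution: t on [0, 1/2); log(t) on [1/2, 2); t + 3 on [2, 3); …
split f at 1/16, 16, 81: ℳ[f](s) collects 4 kernel integrals
piece [0, 1/16): integrate sqrt(t) against the kernel
between 1/16 and 16 the integrand is t**(1/4)*log(t**(1/4))·t^(s-1)
the [16, 81) slice contributes ∫ t**(1/4)*(t**(1/4) + 3)·t^(s-1) dt
between 81 and ∞ the integrand is t**(-3/8)·t^(s-1)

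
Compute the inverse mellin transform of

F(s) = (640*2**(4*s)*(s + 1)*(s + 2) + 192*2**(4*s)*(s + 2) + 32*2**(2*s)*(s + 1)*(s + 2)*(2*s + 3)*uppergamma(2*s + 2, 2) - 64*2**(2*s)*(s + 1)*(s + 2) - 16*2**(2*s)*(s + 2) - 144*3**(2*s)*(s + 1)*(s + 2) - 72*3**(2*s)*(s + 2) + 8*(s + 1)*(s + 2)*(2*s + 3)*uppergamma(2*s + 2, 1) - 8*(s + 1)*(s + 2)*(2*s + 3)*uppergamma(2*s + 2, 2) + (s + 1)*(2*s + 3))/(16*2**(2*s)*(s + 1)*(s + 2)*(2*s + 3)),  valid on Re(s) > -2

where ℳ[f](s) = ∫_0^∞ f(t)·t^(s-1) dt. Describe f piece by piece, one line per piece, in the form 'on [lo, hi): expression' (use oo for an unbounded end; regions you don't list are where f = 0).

the shared t-power comes off first: t**(3/2) on [0, 1/4); sqrt(t)*exp(-2*sqrt(t)) on [1/4, 1); sqrt(t)*(sqrt(t) + 1) on [1, 9/4); …
peel off the power substitution: t**3 on [0, 1/2); t*exp(-2*t) on [1/2, 1); t*(t + 1) on [1, 3/2); …
undo the shared t-power: t**2 on [0, 1/2); exp(-2*t) on [1/2, 1); t + 1 on [1, 3/2); …
slice at 1/4, 1, 9/4, 4, transform all 5 pieces, and sum them
∫ over [0, 1/4) of t**2·t^(s-1) joins the sum
on [1/4, 1) integrate f = t*exp(-2*sqrt(t)) against the kernel
over [1, 9/4), the kernel integral of t*(sqrt(t) + 1) enters the sum
between 9/4 and 4 the integrand is t*(sqrt(t) + 3)·t^(s-1)
between 4 and ∞ the integrand is t*exp(-sqrt(t))·t^(s-1)

on [0, 1/4): t**2
on [1/4, 1): t*exp(-2*sqrt(t))
on [1, 9/4): t*(sqrt(t) + 1)
on [9/4, 4): t*(sqrt(t) + 3)
on [4, oo): t*exp(-sqrt(t))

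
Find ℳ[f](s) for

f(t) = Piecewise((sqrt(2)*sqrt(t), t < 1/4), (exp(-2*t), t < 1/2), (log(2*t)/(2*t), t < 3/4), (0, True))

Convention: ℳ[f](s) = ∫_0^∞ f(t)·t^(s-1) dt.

(2**s*(2*s + 1)*(s**2 - 2*s + 1)*uppergamma(s, 1/2) - 2**s*(2*s + 1)*(s**2 - 2*s + 1)*uppergamma(s, 1) + 2**s*(2*s + 1) + 3**s*s*(2*s + 1)*(-2*log(2) + 2*log(3))/3 - 2*3**s*(2*s + 1)/3 + 3**s*(2*s + 1)*(-2*log(3) + 2*log(2))/3 + sqrt(2)*(s**2 - 2*s + 1))/(4**s*(2*s + 1)*(s**2 - 2*s + 1))
  Re(s) > -1/2

peel off the common scale on t: sqrt(t) on [0, 1/2); exp(-t) on [1/2, 1); log(t)/t on [1, 3/2)
along the cuts 1/4, 1/2, ℳ[f](s) splits into 3 integrals
over [0, 1/4), the kernel integral of sqrt(2)*sqrt(t) enters the sum
for t in [1/4, 1/2): the term is ∫ exp(-2*t)·t^(s-1)
segment [1/2, 3/4) carries log(2*t)/(2*t); integrate it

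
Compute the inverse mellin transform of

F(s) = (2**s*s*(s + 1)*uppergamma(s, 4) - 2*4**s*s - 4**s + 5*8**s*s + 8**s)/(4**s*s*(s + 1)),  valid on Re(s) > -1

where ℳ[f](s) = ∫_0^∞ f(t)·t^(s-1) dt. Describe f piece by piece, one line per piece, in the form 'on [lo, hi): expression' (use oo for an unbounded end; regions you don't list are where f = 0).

on [0, 1): t
on [1, 2): 2*t + 1
on [2, oo): exp(-2*t)

cuts at 1, 2: linearity sums the 3 kernel integrals
over [0, 1), the kernel integral of t enters the sum
on [1, 2): add ∫ (2*t + 1)·t^(s-1) dt
segment [2, ∞) carries exp(-2*t); integrate it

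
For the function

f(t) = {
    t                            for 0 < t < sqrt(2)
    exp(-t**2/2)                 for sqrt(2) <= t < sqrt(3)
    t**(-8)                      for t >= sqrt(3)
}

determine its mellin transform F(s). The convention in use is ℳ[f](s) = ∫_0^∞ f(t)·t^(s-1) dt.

invert the power substitution to get sqrt(t) on [0, 2); exp(-t/2) on [2, 3); t**(-4) on [3, ∞)
slice at sqrt(2), sqrt(3), transform all 3 pieces, and sum them
on [0, sqrt(2)): add ∫ t·t^(s-1) dt
segment [sqrt(2), sqrt(3)) carries exp(-t**2/2); integrate it
over [sqrt(3), ∞), the kernel integral of t**(-8) enters the sum

(81*2**(s/2)*(s - 8)*(s + 1)*uppergamma(s/2, 1) - 81*2**(s/2)*(s - 8)*(s + 1)*uppergamma(s/2, 3/2) + 162*2**(s/2 + 1/2)*(s - 8) - 2*3**(s/2)*(s + 1))/(162*(s - 8)*(s + 1))
  -1 < Re(s) < 8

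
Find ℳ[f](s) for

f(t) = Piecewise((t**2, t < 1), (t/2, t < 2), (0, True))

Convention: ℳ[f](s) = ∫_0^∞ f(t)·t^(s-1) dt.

remove the shared t-power first: t on [0, 1); 1/2 on [1, 2)
linearity at 1 turns ℳ[f](s) into 2 summed integrals
∫ t**2·t^(s-1) over [0, 1)
piece [1, 2): integrate t/2 against the kernel

(2**(s + 1)*(s + 2) + s)/(2*(s + 1)*(s + 2))
  Re(s) > -2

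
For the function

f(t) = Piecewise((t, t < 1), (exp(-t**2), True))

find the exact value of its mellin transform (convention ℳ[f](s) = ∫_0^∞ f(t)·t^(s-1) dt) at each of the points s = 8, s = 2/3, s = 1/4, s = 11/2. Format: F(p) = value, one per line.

F(8) = 1/9 + 8*exp(-1)
F(2/3) = uppergamma(1/3, 1)/2 + 3/5
F(1/4) = uppergamma(1/8, 1)/2 + 4/5
F(11/2) = 2/13 + uppergamma(11/4, 1)/2

the power substitution comes off first: sqrt(t) on [0, 1); exp(-t) on [1, ∞)
split f at 1: ℳ[f](s) collects 2 kernel integrals
on [0, 1) integrate f = t against the kernel
between 1 and ∞ the integrand is exp(-t**2)·t^(s-1)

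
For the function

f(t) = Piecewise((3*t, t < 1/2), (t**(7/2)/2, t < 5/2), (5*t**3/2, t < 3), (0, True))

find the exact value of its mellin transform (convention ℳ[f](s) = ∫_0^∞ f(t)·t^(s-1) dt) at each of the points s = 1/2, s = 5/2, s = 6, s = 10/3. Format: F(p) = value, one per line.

F(1/2) = -625*sqrt(10)/112 + sqrt(2)/2 + 39/8 + 135*sqrt(3)/7
F(5/2) = -15625*sqrt(10)/704 + 3*sqrt(2)/56 + 651/32 + 1215*sqrt(3)/11
F(6) = -sqrt(2)/19456 + 1953125*sqrt(10)/19456 + 284360201/64512
F(10/3) = -234375*2**(2/3)*5**(1/3)/4864 - 3*2**(1/6)/5248 + 9*2**(2/3)/416 + 46875*2**(1/6)*5**(5/6)/5248 + 10935*3**(1/3)/38

summing 3 kernel integrals split by 1/2, 5/2 yields ℳ[f](s)
[0, 1/2) adds the kernel integral of 3*t
segment 1/2 to 5/2 holds t**(7/2)/2; add its integral
piece [5/2, 3): integrate 5*t**3/2 against the kernel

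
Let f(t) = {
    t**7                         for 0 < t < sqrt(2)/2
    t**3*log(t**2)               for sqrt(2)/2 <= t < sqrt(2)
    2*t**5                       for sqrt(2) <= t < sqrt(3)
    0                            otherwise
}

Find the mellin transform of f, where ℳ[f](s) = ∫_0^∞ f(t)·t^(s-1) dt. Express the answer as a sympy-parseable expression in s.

undo the shared t-power: t**6 on [0, sqrt(2)/2); t**2*log(t**2) on [sqrt(2)/2, sqrt(2)); 2*t**4 on [sqrt(2), sqrt(3))
invert the shared t-power to get t**4 on [0, sqrt(2)/2); log(t**2) on [sqrt(2)/2, sqrt(2)); 2*t**2 on [sqrt(2), sqrt(3))
remove the power substitution first: t**2 on [0, 1/2); log(t) on [1/2, 2); 2*t on [2, 3)
split f at sqrt(2)/2, sqrt(2): ℳ[f](s) collects 3 kernel integrals
the [0, sqrt(2)/2) slice contributes ∫ t**7·t^(s-1) dt
segment sqrt(2)/2 to sqrt(2) holds t**3*log(t**2); add its integral
on [sqrt(2), sqrt(3)): add ∫ 2*t**5·t^(s-1) dt

2**(1/2 - s/2)*(-128*2**s*(s + 3)**2*(s + 7) + 32*2**s*(s + 3)*(s + 5)*(s + 7)*log(2) - 64*2**s*(s + 5)*(s + 7) + 144*6**(s/2 + 1/2)*(s + 3)**2*(s + 7) + (s + 3)**2*(s + 5) + 4*(s + 3)*(s + 5)*(s + 7)*log(2) + 8*(s + 5)*(s + 7))/(16*(s + 3)**2*(s + 5)*(s + 7))
  Re(s) > -7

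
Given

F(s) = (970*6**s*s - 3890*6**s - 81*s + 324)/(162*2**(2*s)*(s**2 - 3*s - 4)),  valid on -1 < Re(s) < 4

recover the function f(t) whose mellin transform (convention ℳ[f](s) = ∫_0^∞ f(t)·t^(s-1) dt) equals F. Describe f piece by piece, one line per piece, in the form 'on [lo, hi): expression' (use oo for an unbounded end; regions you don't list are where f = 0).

on [0, 1/4): 2*t
on [1/4, 3/2): 4*t
on [3/2, oo): 1/(16*t**4)

remove the common scale on t first: t on [0, 1/2); 2*t on [1/2, 3); t**(-4) on [3, ∞)
treat the 3 regions marked off by 1/4, 3/2 separately and sum
∫ 2*t·t^(s-1) over [0, 1/4)
for t in [1/4, 3/2): the term is ∫ 4*t·t^(s-1)
between 3/2 and ∞ the integrand is 1/(16*t**4)·t^(s-1)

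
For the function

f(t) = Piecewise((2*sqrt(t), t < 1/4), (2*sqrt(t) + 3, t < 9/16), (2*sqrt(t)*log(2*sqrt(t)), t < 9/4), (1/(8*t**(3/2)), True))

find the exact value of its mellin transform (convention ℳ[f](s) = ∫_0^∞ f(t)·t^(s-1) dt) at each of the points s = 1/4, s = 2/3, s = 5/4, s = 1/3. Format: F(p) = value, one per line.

strip the power substitution: 2*t on [0, 1/2); 2*t + 3 on [1/2, 3/4); 2*t*log(2*t) on [3/4, 3/2); …
reversing the common scale on t: t on [0, 1); t + 3 on [1, 3/2); t*log(t) on [3/2, 3); …
along the cuts 1/4, 9/16, 9/4, ℳ[f](s) splits into 4 integrals
for t in [0, 1/4): the term is ∫ 2*sqrt(t)·t^(s-1)
between 1/4 and 9/16 the integrand is (2*sqrt(t) + 3)·t^(s-1)
∫ over [9/16, 9/4) of 2*sqrt(t)*log(2*sqrt(t))·t^(s-1) joins the sum
on [9/4, ∞) integrate f = 1/(8*t**(3/2)) against the kernel

F(1/4) = -6*sqrt(2) - 178*sqrt(6)/135 + log(2**(sqrt(3))*3**(-sqrt(3) + 2*sqrt(6))) + 23*sqrt(3)/3
F(2/3) = -583*12**(1/3)/735 - 9*2**(2/3)/8 - 27*6**(1/3)*log(3)/56 + 27*6**(1/3)*log(2)/56 + 1863*6**(1/3)/784 + 27*12**(1/3)*log(3)/14
F(5/4) = -113*sqrt(6)/294 - 27*sqrt(3)*log(3)/112 - 3*sqrt(2)/10 + 27*sqrt(3)*log(2)/112 + 3861*sqrt(3)/3920 + 27*sqrt(6)*log(3)/14
F(1/3) = -9*2**(1/3)/2 - 1676*18**(1/3)/1575 - 9*6**(2/3)*log(3)/20 + 9*6**(2/3)*log(2)/20 + 9*18**(1/3)*log(3)/5 + 297*6**(2/3)/100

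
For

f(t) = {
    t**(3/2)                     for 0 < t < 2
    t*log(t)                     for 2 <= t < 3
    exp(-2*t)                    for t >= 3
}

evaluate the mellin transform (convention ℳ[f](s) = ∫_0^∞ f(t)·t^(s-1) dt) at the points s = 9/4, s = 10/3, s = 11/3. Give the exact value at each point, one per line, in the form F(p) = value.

slice at 2, 3, transform all 3 pieces, and sum them
the [0, 2) slice contributes ∫ t**(3/2)·t^(s-1) dt
on [2, 3): add ∫ t*log(t)·t^(s-1) dt
the [3, ∞) slice contributes ∫ exp(-2*t)·t^(s-1) dt

F(9/4) = -432*3**(1/4)/169 - 32*2**(1/4)*log(2)/13 + 2**(3/4)*uppergamma(9/4, 6)/8 + 128*2**(1/4)/169 + 32*2**(3/4)/15 + 108*3**(1/4)*log(3)/13
F(10/3) = -729*3**(1/3)/169 - 48*2**(1/3)*log(2)/13 + 2**(2/3)*uppergamma(10/3, 6)/16 + 144*2**(1/3)/169 + 96*2**(5/6)/29 + 243*3**(1/3)*log(3)/13
F(11/3) = -729*3**(2/3)/196 - 24*2**(2/3)*log(2)/7 + 2**(1/3)*uppergamma(11/3, 6)/16 + 36*2**(2/3)/49 + 192*2**(1/6)/31 + 243*3**(2/3)*log(3)/14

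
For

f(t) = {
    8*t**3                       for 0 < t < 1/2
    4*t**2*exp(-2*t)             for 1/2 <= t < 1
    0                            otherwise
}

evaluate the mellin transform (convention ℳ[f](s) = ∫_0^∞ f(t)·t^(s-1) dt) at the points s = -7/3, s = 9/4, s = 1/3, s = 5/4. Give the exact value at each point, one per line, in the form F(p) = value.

F(-7/3) = 2**(1/3)*(-4*uppergamma(-1/3, 2) + 4*uppergamma(-1/3, 1) + 6)
F(9/4) = 2**(3/4)*(-21*uppergamma(17/4, 2) + 4 + 21*uppergamma(17/4, 1))/168
F(1/3) = 2**(2/3)*(-10*uppergamma(7/3, 2) + 3 + 10*uppergamma(7/3, 1))/20
F(5/4) = 2**(3/4)*(-17*uppergamma(13/4, 2) + 4 + 17*uppergamma(13/4, 1))/68

undo the common scale on t: t**3 on [0, 1); t**2*exp(-t) on [1, 2)
back out the shared t-power: t on [0, 1); exp(-t) on [1, 2)
treat the 2 regions marked off by 1/2 separately and sum
on [0, 1/2) integrate f = 8*t**3 against the kernel
piece [1/2, 1): integrate 4*t**2*exp(-2*t) against the kernel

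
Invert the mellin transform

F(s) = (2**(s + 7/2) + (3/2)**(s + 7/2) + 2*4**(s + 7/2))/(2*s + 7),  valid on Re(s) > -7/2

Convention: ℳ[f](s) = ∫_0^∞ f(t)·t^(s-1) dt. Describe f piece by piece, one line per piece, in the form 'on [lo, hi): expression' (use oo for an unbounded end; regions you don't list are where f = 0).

on [0, 3/2): 2*t**(7/2)
on [3/2, 2): 3*t**(7/2)/2
on [2, 4): t**(7/2)

breakpoints 3/2, 2: one integral from each of the 3 segments
over [0, 3/2), the kernel integral of 2*t**(7/2) enters the sum
piece [3/2, 2): integrate 3*t**(7/2)/2 against the kernel
between 2 and 4 the integrand is t**(7/2)·t^(s-1)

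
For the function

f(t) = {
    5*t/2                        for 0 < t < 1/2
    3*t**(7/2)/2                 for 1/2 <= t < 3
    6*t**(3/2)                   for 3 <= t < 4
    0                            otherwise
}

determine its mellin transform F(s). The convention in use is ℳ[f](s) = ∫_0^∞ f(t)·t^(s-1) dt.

(1536*2**(2*s)*(s + 1)*(2*s + 7) - 3*2**(1/2 - s)*(s + 1)*(2*s + 3) + 1296*3**(s + 1/2)*(s + 1)*(2*s + 3) - 576*3**(s + 1/2)*(s + 1)*(2*s + 7) + 20*(2*s + 3)*(2*s + 7)/2**s)/(16*(s + 1)*(2*s + 3)*(2*s + 7))
  Re(s) > -1

cuts at 1/2, 3: linearity sums the 3 kernel integrals
piece [0, 1/2): integrate 5*t/2 against the kernel
segment [1/2, 3) carries 3*t**(7/2)/2; integrate it
∫ 6*t**(3/2)·t^(s-1) over [3, 4)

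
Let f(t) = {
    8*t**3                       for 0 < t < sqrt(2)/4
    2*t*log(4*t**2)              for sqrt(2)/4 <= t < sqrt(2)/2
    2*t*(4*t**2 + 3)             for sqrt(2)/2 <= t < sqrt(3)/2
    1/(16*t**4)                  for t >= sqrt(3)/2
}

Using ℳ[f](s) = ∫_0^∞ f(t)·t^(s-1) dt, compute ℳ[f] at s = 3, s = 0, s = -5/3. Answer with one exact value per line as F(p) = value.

F(3) = sqrt(3)/24 + 17*log(2)/128 + 207/256
F(0) = sqrt(2)*(-330 + sqrt(2) + 108*log(2) + 144*sqrt(6))/72
F(-5/3) = -log(2**(3*2**(1/3) + 6)) - 3*6**(2/3)/2 - 3*2**(1/3) + 2*2**(2/3)*3**(1/6)/153 + 39/2

invert the common scale on t to get t**3 on [0, sqrt(2)/2); t*log(t**2) on [sqrt(2)/2, sqrt(2)); t*(t**2 + 3) on [sqrt(2), sqrt(3)); …
the power substitution comes off first: t**(3/2) on [0, 1/2); sqrt(t)*log(t) on [1/2, 2); sqrt(t)*(t + 3) on [2, 3); …
undo the shared t-power: t on [0, 1/2); log(t) on [1/2, 2); t + 3 on [2, 3); …
cuts at sqrt(2)/4, sqrt(2)/2, sqrt(3)/2: linearity sums the 4 kernel integrals
[0, sqrt(2)/4) adds the kernel integral of 8*t**3
segment [sqrt(2)/4, sqrt(2)/2) carries 2*t*log(4*t**2); integrate it
∫ 2*t*(4*t**2 + 3)·t^(s-1) over [sqrt(2)/2, sqrt(3)/2)
∫ 1/(16*t**4)·t^(s-1) over [sqrt(3)/2, ∞)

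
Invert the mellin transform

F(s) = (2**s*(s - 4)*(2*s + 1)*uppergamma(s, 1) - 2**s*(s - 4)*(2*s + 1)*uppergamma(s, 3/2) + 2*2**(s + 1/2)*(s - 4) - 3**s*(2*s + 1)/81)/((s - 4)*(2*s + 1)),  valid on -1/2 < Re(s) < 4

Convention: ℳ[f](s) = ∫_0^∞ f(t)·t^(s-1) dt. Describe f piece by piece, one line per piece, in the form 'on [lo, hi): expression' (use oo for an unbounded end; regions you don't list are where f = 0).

on [0, 2): sqrt(t)
on [2, 3): exp(-t/2)
on [3, oo): t**(-4)

breakpoints 2, 3: one integral from each of the 3 segments
∫ over [0, 2) of sqrt(t)·t^(s-1) joins the sum
∫ over [2, 3) of exp(-t/2)·t^(s-1) joins the sum
between 3 and ∞ the integrand is t**(-4)·t^(s-1)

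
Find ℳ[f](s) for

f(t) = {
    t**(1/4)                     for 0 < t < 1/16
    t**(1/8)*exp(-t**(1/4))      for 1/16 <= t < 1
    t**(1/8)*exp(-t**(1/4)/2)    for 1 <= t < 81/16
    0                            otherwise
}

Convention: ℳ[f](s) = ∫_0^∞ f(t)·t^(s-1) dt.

back out the power substitution: sqrt(t) on [0, 1/4); t**(1/4)*exp(-sqrt(t)) on [1/4, 1); t**(1/4)*exp(-sqrt(t)/2) on [1, 9/4)
back out the power substitution: t on [0, 1/2); sqrt(t)*exp(-t) on [1/2, 1); sqrt(t)*exp(-t/2) on [1, 3/2)
strip the shared t-power: sqrt(t) on [0, 1/2); exp(-t) on [1/2, 1); exp(-t/2) on [1, 3/2)
linearity at 1/16, 1 turns ℳ[f](s) into 3 summed integrals
segment [0, 1/16) carries t**(1/4); integrate it
on [1/16, 1) integrate f = t**(1/8)*exp(-t**(1/4)) against the kernel
segment [1, 81/16) carries t**(1/8)*exp(-t**(1/4)/2); integrate it

2**(1/2 - 4*s)*(2**(4*s + 3/2)*(4*s + 1)*uppergamma(4*s + 1/2, 1/2) - 2**(4*s + 3/2)*(4*s + 1)*uppergamma(4*s + 1/2, 1) + 2**(8*s + 2)*(4*s + 1)*uppergamma(4*s + 1/2, 1/2) - 2**(8*s + 2)*(4*s + 1)*uppergamma(4*s + 1/2, 3/4) + sqrt(2))/(4*s + 1)
  Re(s) > -1/4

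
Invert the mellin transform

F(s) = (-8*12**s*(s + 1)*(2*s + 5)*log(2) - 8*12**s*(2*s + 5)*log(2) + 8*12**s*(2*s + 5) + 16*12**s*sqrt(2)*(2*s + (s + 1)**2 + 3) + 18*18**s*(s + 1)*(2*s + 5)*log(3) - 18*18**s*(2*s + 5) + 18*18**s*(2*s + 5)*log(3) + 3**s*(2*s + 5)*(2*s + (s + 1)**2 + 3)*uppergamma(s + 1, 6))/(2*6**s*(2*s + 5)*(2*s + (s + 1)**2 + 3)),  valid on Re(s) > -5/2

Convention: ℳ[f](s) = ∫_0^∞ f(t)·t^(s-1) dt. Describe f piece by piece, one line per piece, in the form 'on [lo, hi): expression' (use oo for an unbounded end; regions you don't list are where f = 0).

on [0, 2): t**(5/2)
on [2, 3): t**2*log(t)
on [3, oo): t*exp(-2*t)

peel off the shared t-power: t**2 on [0, 2); t**(3/2)*log(t) on [2, 3); sqrt(t)*exp(-2*t) on [3, ∞)
strip the shared t-power: t**(3/2) on [0, 2); t*log(t) on [2, 3); exp(-2*t) on [3, ∞)
integrate the 3 segments split at 2, 3, then add the results
piece [0, 2): integrate t**(5/2) against the kernel
∫ over [2, 3) of t**2*log(t)·t^(s-1) joins the sum
∫ over [3, ∞) of t*exp(-2*t)·t^(s-1) joins the sum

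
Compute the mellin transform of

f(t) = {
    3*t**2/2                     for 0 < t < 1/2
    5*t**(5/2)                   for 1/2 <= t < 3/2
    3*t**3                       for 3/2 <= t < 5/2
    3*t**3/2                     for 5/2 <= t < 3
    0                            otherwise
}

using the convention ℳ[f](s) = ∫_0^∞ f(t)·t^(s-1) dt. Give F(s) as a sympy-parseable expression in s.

(180*2**(1/2 - s)*3**(s + 1/2)*(s + 2)*(s + 3) - 20*2**(1/2 - s)*(s + 2)*(s + 3) + 648*3**s*(s + 2)*(2*s + 5) + 375*(5/2)**s*(s + 2)*(2*s + 5) - 162*3**s*(s + 2)*(2*s + 5)/2**s + 6*(s + 3)*(2*s + 5)/2**s)/(16*(s + 2)*(s + 3)*(2*s + 5))
  Re(s) > -2

linearity at 1/2, 3/2, 5/2 turns ℳ[f](s) into 4 summed integrals
on [0, 1/2): add ∫ 3*t**2/2·t^(s-1) dt
over [1/2, 3/2), the kernel integral of 5*t**(5/2) enters the sum
piece [3/2, 5/2): integrate 3*t**3 against the kernel
∫ over [5/2, 3) of 3*t**3/2·t^(s-1) joins the sum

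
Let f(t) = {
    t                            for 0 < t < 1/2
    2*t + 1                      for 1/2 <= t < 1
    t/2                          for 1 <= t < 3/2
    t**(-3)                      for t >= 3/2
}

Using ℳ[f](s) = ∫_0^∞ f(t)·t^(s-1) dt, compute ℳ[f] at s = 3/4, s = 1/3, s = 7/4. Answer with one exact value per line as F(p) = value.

F(3/4) = 2**(1/4)*(-2754 + 953*3**(3/4) + 3726*2**(3/4))/3402
F(1/3) = 2**(2/3)*(-486 + 97*3**(1/3) + 594*2**(1/3))/288
F(7/4) = 2**(1/4)*(-2610 + 5299*3**(3/4) + 7740*2**(3/4))/13860

along the cuts 1/2, 1, 3/2, ℳ[f](s) splits into 4 integrals
segment 0 to 1/2 holds t; add its integral
segment 1/2 to 1 holds (2*t + 1); add its integral
for t in [1, 3/2): the term is ∫ t/2·t^(s-1)
on [3/2, ∞): add ∫ t**(-3)·t^(s-1) dt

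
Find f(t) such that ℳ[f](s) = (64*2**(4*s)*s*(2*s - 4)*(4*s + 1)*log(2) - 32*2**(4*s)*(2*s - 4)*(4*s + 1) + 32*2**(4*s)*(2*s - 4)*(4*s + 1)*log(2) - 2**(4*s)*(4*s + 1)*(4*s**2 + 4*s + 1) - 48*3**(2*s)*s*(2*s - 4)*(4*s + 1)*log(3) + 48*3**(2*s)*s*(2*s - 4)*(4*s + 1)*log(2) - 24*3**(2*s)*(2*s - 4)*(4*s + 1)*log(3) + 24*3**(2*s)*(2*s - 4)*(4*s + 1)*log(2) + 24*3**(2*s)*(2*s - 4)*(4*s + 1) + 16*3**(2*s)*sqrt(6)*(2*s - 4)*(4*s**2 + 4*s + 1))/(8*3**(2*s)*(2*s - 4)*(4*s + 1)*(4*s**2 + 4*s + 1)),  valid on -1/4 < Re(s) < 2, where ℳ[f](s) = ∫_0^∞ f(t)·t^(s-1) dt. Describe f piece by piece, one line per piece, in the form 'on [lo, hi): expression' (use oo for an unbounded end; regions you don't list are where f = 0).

on [0, 1): sqrt(6)*t**(1/4)/2
on [1, 16/9): 3*sqrt(t)*log(3*sqrt(t)/2)/2
on [16/9, oo): 16/(81*t**2)

undo the power substitution: sqrt(6)*sqrt(t)/2 on [0, 1); 3*t*log(3*t/2)/2 on [1, 4/3); 16/(81*t**4) on [4/3, ∞)
peel off the common scale on t: sqrt(t) on [0, 3/2); t*log(t) on [3/2, 2); t**(-4) on [2, ∞)
cuts at 1, 16/9: linearity sums the 3 kernel integrals
on [0, 1) integrate f = sqrt(6)*t**(1/4)/2 against the kernel
∫ 3*sqrt(t)*log(3*sqrt(t)/2)/2·t^(s-1) over [1, 16/9)
between 16/9 and ∞ the integrand is 16/(81*t**2)·t^(s-1)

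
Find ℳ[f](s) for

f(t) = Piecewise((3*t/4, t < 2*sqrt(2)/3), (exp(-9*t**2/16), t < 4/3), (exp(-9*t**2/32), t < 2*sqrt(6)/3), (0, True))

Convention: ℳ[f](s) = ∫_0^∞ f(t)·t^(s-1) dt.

back out the common scale on t: 3*t/2 on [0, sqrt(2)/3); exp(-9*t**2/4) on [sqrt(2)/3, 2/3); exp(-9*t**2/8) on [2/3, sqrt(6)/3)
invert the common scale on t to get t on [0, sqrt(2)/2); exp(-t**2) on [sqrt(2)/2, 1); exp(-t**2/2) on [1, sqrt(6)/2)
peel off the power substitution: sqrt(t) on [0, 1/2); exp(-t) on [1/2, 1); exp(-t/2) on [1, 3/2)
decompose at 2*sqrt(2)/3, 4/3; ℳ[f](s) sums the 3 pieces' integrals
on [0, 2*sqrt(2)/3): add ∫ 3*t/4·t^(s-1) dt
segment [2*sqrt(2)/3, 4/3) carries exp(-9*t**2/16); integrate it
segment [4/3, 2*sqrt(6)/3) carries exp(-9*t**2/32); integrate it

(2*sqrt(2)/3)**s*(2**(s/2)*(s + 1)*uppergamma(s/2, 1/2) - 2**(s/2)*(s + 1)*uppergamma(s/2, 1) + 2**s*(s + 1)*uppergamma(s/2, 1/2) - 2**s*(s + 1)*uppergamma(s/2, 3/4) + sqrt(2))/(2*(s + 1))
  Re(s) > -1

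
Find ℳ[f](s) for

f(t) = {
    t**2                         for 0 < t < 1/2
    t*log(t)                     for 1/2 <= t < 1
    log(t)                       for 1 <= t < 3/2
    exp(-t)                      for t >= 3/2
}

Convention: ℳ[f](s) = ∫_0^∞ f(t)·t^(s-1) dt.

(4*2**s*s**2*(s + 2)*(s**2 + 2*s + 1)*uppergamma(s, 3/2) - 4*2**s*s**2*(s + 2) + 4*2**s*(s + 2)*(s**2 + 2*s + 1) + 3**s*s*(s + 2)*(-4*log(2) + 4*log(3))*(s**2 + 2*s + 1) - 4*3**s*(s + 2)*(s**2 + 2*s + 1) + s**3*(s + 2)*log(4) + s**2*(s + 2)*log(4) + 2*s**2*(s + 2) + s**2*(s**2 + 2*s + 1))/(4*2**s*s**2*(s + 2)*(s**2 + 2*s + 1))
  Re(s) > -2

decompose at 1/2, 1, 3/2; ℳ[f](s) sums the 4 pieces' integrals
between 0 and 1/2 the integrand is t**2·t^(s-1)
piece [1/2, 1): integrate t*log(t) against the kernel
between 1 and 3/2 the integrand is log(t)·t^(s-1)
∫ over [3/2, ∞) of exp(-t)·t^(s-1) joins the sum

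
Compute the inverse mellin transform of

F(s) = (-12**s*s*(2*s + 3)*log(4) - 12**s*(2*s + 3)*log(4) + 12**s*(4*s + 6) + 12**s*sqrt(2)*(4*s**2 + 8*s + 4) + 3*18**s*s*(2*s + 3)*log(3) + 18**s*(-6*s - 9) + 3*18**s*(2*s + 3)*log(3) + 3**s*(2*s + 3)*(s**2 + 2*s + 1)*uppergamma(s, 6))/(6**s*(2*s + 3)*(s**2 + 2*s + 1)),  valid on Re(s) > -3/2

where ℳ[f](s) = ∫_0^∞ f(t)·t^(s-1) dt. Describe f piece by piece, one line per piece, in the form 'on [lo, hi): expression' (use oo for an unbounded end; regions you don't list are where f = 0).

on [0, 2): t**(3/2)
on [2, 3): t*log(t)
on [3, oo): exp(-2*t)

the 3 pieces separated at 2, 3 each add one integral
segment [0, 2) carries t**(3/2); integrate it
over [2, 3), the kernel integral of t*log(t) enters the sum
∫ over [3, ∞) of exp(-2*t)·t^(s-1) joins the sum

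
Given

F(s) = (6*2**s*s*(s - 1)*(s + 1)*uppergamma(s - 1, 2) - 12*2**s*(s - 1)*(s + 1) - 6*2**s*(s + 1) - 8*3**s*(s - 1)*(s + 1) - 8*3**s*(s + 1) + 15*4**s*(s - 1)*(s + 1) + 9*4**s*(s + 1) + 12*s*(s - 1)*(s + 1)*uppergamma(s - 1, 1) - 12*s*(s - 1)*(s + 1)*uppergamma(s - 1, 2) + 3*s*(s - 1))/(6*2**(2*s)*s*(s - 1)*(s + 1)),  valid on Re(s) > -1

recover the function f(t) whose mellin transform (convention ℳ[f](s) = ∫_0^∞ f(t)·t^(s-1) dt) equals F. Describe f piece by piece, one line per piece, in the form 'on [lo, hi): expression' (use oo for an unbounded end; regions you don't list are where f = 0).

on [0, 1/4): 2*t
on [1/4, 1/2): exp(-4*t)/(2*t)
on [1/2, 3/4): (2*t + 1)/(2*t)
on [3/4, 1): (2*t + 3)/(2*t)
on [1, oo): exp(-2*t)/(2*t)

strip the common scale on t: t on [0, 1/2); exp(-2*t)/t on [1/2, 1); (t + 1)/t on [1, 3/2); …
reversing the shared t-power: t**2 on [0, 1/2); exp(-2*t) on [1/2, 1); t + 1 on [1, 3/2); …
integrate the 5 segments split at 1/4, 1/2, 3/4, 1, then add the results
∫ 2*t·t^(s-1) over [0, 1/4)
on [1/4, 1/2) integrate f = exp(-4*t)/(2*t) against the kernel
segment 1/2 to 3/4 holds (2*t + 1)/(2*t); add its integral
piece [3/4, 1): integrate (2*t + 3)/(2*t) against the kernel
for t in [1, ∞): the term is ∫ exp(-2*t)/(2*t)·t^(s-1)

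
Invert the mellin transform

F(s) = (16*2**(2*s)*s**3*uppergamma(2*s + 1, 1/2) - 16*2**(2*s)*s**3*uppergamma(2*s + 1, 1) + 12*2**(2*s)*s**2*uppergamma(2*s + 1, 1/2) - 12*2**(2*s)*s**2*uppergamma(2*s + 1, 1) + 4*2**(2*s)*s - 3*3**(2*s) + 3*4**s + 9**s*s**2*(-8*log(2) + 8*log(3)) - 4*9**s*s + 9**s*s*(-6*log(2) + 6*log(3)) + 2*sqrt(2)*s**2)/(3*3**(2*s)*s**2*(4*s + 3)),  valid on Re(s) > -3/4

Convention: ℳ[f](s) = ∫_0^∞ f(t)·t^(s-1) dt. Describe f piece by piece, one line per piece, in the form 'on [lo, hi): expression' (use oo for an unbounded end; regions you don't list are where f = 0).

on [0, 1/9): sqrt(6)*t**(3/4)/2
on [1/9, 4/9): sqrt(t)*exp(-3*sqrt(t)/2)
on [4/9, 1): 2*log(3*sqrt(t)/2)/3

the power substitution comes off first: sqrt(6)*t**(3/2)/2 on [0, 1/3); t*exp(-3*t/2) on [1/3, 2/3); 2*log(3*t/2)/3 on [2/3, 1)
back out the shared t-power: sqrt(6)*sqrt(t)/2 on [0, 1/3); exp(-3*t/2) on [1/3, 2/3); 2*log(3*t/2)/(3*t) on [2/3, 1)
strip the common scale on t: sqrt(t) on [0, 1/2); exp(-t) on [1/2, 1); log(t)/t on [1, 3/2)
summing 3 kernel integrals split by 1/9, 4/9 yields ℳ[f](s)
on [0, 1/9): add ∫ sqrt(6)*t**(3/4)/2·t^(s-1) dt
[1/9, 4/9) adds the kernel integral of sqrt(t)*exp(-3*sqrt(t)/2)
∫ 2*log(3*sqrt(t)/2)/3·t^(s-1) over [4/9, 1)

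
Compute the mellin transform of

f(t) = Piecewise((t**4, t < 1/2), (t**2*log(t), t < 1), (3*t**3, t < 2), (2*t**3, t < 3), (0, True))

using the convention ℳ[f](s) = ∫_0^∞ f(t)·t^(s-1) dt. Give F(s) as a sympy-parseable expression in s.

(128*2**(2*s)*(s + 4)*(2*s - (s + 3)**2 + 5) + 16*2**s*(s + 3)*(s + 4) - 48*2**s*(s + 4)*(2*s - (s + 3)**2 + 5) + 864*6**s*(s + 4)*(2*s - (s + 3)**2 + 5) - 4*(s + 3)**2*(s + 4)*log(2) - 4*(s + 3)*(s + 4) + 4*(s + 3)*(s + 4)*log(2) + (s + 3)*(2*s - (s + 3)**2 + 5))/(16*2**s*(s + 3)*(s + 4)*(2*s - (s + 3)**2 + 5))
  Re(s) > -4

the shared t-power comes off first: t**3 on [0, 1/2); t*log(t) on [1/2, 1); 3*t**2 on [1, 2); …
remove the shared t-power first: t on [0, 1/2); log(t)/t on [1/2, 1); 3 on [1, 2); …
along the cuts 1/2, 1, 2, ℳ[f](s) splits into 4 integrals
over [0, 1/2), the kernel integral of t**4 enters the sum
segment [1/2, 1) carries t**2*log(t); integrate it
between 1 and 2 the integrand is 3*t**3·t^(s-1)
the [2, 3) slice contributes ∫ 2*t**3·t^(s-1) dt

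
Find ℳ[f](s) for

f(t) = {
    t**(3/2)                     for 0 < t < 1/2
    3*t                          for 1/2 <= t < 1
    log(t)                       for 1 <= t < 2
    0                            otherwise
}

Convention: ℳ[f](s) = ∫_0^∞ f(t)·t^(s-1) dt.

(-2*2**(2*s)*(s + 1)*(2*s + 3) + 6*2**s*s**2*(2*s + 3) + 2*2**s*(s + 1)*(2*s + 3) + 4**s*s*(s + 1)*(2*s + 3)*log(4) + sqrt(2)*s**2*(s + 1) - 3*s**2*(2*s + 3))/(2*2**s*s**2*(s + 1)*(2*s + 3))
  Re(s) > -3/2

cuts at 1/2, 1: linearity sums the 3 kernel integrals
segment [0, 1/2) carries t**(3/2); integrate it
[1/2, 1) adds the kernel integral of 3*t
for t in [1, 2): the term is ∫ log(t)·t^(s-1)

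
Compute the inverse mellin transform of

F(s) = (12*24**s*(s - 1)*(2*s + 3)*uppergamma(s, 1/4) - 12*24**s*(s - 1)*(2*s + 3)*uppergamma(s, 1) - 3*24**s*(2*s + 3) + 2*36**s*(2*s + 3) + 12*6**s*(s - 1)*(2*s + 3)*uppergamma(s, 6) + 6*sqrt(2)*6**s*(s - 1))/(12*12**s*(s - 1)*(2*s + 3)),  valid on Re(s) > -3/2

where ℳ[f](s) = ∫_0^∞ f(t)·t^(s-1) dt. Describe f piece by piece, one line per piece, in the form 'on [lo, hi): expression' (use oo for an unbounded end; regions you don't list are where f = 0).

integrate the 4 segments split at 1/2, 2, 3, then add the results
the [0, 1/2) slice contributes ∫ t**(3/2)·t^(s-1) dt
segment [1/2, 2) carries exp(-t/2); integrate it
piece [2, 3): integrate 1/(2*t) against the kernel
∫ over [3, ∞) of exp(-2*t)·t^(s-1) joins the sum

on [0, 1/2): t**(3/2)
on [1/2, 2): exp(-t/2)
on [2, 3): 1/(2*t)
on [3, oo): exp(-2*t)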